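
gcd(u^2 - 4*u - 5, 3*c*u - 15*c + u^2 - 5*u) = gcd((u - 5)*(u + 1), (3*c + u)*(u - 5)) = u - 5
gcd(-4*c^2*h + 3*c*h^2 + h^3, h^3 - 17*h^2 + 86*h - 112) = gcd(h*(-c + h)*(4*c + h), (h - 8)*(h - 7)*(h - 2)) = 1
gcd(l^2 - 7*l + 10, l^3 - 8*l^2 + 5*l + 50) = l - 5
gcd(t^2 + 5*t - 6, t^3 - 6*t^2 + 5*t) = t - 1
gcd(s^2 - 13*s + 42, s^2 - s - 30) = s - 6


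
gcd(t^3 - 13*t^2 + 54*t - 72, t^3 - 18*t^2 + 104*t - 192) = t^2 - 10*t + 24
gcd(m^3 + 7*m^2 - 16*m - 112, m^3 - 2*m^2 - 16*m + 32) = m^2 - 16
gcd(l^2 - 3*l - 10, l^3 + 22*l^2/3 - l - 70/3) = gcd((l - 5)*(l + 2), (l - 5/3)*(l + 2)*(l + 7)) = l + 2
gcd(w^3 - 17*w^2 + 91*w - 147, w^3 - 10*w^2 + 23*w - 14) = w - 7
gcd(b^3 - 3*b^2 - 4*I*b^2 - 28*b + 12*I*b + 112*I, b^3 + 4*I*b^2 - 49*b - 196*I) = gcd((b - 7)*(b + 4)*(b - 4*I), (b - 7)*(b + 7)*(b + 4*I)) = b - 7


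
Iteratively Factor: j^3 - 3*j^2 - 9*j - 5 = (j - 5)*(j^2 + 2*j + 1) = (j - 5)*(j + 1)*(j + 1)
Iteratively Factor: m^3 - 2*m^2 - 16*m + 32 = (m + 4)*(m^2 - 6*m + 8) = (m - 4)*(m + 4)*(m - 2)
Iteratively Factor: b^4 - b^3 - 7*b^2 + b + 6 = (b + 1)*(b^3 - 2*b^2 - 5*b + 6) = (b - 1)*(b + 1)*(b^2 - b - 6) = (b - 1)*(b + 1)*(b + 2)*(b - 3)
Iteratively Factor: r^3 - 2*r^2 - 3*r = (r + 1)*(r^2 - 3*r) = (r - 3)*(r + 1)*(r)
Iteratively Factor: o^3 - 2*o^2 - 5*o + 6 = (o - 1)*(o^2 - o - 6) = (o - 1)*(o + 2)*(o - 3)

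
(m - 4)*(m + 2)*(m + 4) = m^3 + 2*m^2 - 16*m - 32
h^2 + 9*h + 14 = (h + 2)*(h + 7)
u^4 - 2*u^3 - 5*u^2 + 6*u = u*(u - 3)*(u - 1)*(u + 2)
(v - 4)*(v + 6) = v^2 + 2*v - 24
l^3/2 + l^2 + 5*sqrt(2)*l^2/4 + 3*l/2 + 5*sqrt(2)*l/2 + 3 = (l/2 + 1)*(l + sqrt(2))*(l + 3*sqrt(2)/2)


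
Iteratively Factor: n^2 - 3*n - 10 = (n + 2)*(n - 5)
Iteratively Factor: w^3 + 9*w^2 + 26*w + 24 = (w + 4)*(w^2 + 5*w + 6) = (w + 2)*(w + 4)*(w + 3)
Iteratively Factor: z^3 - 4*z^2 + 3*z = (z - 1)*(z^2 - 3*z) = (z - 3)*(z - 1)*(z)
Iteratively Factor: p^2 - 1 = (p + 1)*(p - 1)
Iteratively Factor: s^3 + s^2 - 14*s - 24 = (s + 3)*(s^2 - 2*s - 8) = (s - 4)*(s + 3)*(s + 2)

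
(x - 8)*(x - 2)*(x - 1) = x^3 - 11*x^2 + 26*x - 16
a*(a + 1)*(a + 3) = a^3 + 4*a^2 + 3*a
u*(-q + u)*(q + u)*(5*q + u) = -5*q^3*u - q^2*u^2 + 5*q*u^3 + u^4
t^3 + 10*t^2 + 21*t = t*(t + 3)*(t + 7)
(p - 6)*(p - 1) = p^2 - 7*p + 6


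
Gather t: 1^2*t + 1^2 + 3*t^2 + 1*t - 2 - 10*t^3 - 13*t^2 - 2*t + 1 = -10*t^3 - 10*t^2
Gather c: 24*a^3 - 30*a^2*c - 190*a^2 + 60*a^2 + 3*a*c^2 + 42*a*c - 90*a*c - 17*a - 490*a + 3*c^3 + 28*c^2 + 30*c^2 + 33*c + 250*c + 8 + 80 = 24*a^3 - 130*a^2 - 507*a + 3*c^3 + c^2*(3*a + 58) + c*(-30*a^2 - 48*a + 283) + 88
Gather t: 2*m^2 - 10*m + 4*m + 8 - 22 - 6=2*m^2 - 6*m - 20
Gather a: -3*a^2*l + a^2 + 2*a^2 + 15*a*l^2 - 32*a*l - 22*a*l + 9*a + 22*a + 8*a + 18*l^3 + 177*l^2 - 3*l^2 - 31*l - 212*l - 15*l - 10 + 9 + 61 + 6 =a^2*(3 - 3*l) + a*(15*l^2 - 54*l + 39) + 18*l^3 + 174*l^2 - 258*l + 66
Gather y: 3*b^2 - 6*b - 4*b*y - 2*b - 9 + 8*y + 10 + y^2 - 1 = 3*b^2 - 8*b + y^2 + y*(8 - 4*b)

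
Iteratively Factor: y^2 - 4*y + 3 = (y - 1)*(y - 3)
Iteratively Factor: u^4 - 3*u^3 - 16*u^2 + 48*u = (u - 3)*(u^3 - 16*u) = (u - 3)*(u + 4)*(u^2 - 4*u) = (u - 4)*(u - 3)*(u + 4)*(u)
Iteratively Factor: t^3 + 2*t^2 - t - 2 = (t + 2)*(t^2 - 1) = (t + 1)*(t + 2)*(t - 1)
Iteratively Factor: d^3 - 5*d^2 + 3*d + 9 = (d + 1)*(d^2 - 6*d + 9) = (d - 3)*(d + 1)*(d - 3)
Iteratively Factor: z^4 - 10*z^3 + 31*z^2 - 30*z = (z)*(z^3 - 10*z^2 + 31*z - 30) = z*(z - 3)*(z^2 - 7*z + 10) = z*(z - 5)*(z - 3)*(z - 2)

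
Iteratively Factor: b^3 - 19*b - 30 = (b + 3)*(b^2 - 3*b - 10) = (b + 2)*(b + 3)*(b - 5)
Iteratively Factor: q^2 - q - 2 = (q + 1)*(q - 2)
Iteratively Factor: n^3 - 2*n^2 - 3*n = (n + 1)*(n^2 - 3*n) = n*(n + 1)*(n - 3)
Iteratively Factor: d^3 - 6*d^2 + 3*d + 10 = (d - 5)*(d^2 - d - 2) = (d - 5)*(d + 1)*(d - 2)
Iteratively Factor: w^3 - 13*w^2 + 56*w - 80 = (w - 4)*(w^2 - 9*w + 20) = (w - 4)^2*(w - 5)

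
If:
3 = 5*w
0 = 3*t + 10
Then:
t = -10/3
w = 3/5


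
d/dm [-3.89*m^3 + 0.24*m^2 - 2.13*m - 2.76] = -11.67*m^2 + 0.48*m - 2.13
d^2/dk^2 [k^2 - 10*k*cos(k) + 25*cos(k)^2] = 10*k*cos(k) + 100*sin(k)^2 + 20*sin(k) - 48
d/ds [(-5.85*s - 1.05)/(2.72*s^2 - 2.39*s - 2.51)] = (15.912*s^2 + 5.712*s + 12.174)/(7.3984*s^4 - 13.0016*s^3 - 7.9423*s^2 + 11.9978*s + 6.3001)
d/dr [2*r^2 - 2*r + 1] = 4*r - 2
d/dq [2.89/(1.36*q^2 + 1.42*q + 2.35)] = (-7.8608*q - 4.1038)/(1.36*q^2 + 1.42*q + 2.35)^2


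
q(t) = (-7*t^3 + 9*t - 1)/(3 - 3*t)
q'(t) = (9 - 21*t^2)/(3 - 3*t) + 3*(-7*t^3 + 9*t - 1)/(3 - 3*t)^2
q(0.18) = 0.24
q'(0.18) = 3.67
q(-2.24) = 5.92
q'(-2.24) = -8.09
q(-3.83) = 24.69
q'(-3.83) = -15.53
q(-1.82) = 2.93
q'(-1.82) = -6.12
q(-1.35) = 0.58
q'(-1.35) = -3.91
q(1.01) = -29.26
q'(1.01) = 3340.38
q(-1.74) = 2.46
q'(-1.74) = -5.74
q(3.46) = 35.20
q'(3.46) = 18.54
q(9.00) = 209.29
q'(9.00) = 44.34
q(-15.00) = 489.35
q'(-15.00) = -67.67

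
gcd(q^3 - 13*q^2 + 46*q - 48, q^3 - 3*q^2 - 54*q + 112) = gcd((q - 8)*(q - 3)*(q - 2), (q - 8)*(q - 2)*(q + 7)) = q^2 - 10*q + 16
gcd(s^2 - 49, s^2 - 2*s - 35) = s - 7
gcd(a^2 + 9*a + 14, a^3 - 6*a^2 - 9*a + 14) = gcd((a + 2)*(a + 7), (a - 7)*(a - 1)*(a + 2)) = a + 2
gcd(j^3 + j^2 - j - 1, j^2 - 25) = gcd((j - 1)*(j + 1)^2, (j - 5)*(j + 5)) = 1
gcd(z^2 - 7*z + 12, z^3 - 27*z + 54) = z - 3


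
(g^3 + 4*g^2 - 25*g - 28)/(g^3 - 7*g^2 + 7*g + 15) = (g^2 + 3*g - 28)/(g^2 - 8*g + 15)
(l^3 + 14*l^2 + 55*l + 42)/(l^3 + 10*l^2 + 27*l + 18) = (l + 7)/(l + 3)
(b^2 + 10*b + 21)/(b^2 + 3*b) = (b + 7)/b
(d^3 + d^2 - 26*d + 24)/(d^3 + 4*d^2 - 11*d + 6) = (d - 4)/(d - 1)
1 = 1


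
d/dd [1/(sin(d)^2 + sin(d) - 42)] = -(2*sin(d) + 1)*cos(d)/(sin(d)^2 + sin(d) - 42)^2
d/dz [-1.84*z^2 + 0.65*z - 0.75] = 0.65 - 3.68*z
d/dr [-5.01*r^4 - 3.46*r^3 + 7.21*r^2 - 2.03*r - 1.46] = -20.04*r^3 - 10.38*r^2 + 14.42*r - 2.03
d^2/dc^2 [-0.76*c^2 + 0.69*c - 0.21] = -1.52000000000000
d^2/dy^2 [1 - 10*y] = 0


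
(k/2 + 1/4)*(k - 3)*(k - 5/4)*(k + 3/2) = k^4/2 - 9*k^3/8 - 2*k^2 + 69*k/32 + 45/32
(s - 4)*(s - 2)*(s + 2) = s^3 - 4*s^2 - 4*s + 16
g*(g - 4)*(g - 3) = g^3 - 7*g^2 + 12*g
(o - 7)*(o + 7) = o^2 - 49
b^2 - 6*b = b*(b - 6)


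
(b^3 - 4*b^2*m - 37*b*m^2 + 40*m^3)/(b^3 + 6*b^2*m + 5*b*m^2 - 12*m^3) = (b^2 - 3*b*m - 40*m^2)/(b^2 + 7*b*m + 12*m^2)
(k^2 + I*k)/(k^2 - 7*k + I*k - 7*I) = k/(k - 7)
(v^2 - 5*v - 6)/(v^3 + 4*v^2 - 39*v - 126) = (v + 1)/(v^2 + 10*v + 21)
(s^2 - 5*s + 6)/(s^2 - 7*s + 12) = (s - 2)/(s - 4)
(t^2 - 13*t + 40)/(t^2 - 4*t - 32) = (t - 5)/(t + 4)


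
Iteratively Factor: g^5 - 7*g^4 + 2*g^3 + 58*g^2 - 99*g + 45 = (g - 5)*(g^4 - 2*g^3 - 8*g^2 + 18*g - 9) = (g - 5)*(g - 1)*(g^3 - g^2 - 9*g + 9) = (g - 5)*(g - 3)*(g - 1)*(g^2 + 2*g - 3) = (g - 5)*(g - 3)*(g - 1)*(g + 3)*(g - 1)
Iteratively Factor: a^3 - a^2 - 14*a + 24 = (a - 2)*(a^2 + a - 12) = (a - 2)*(a + 4)*(a - 3)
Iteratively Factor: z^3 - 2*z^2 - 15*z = (z)*(z^2 - 2*z - 15) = z*(z - 5)*(z + 3)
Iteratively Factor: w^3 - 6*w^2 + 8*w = (w)*(w^2 - 6*w + 8) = w*(w - 4)*(w - 2)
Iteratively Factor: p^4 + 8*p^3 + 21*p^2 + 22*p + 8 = (p + 1)*(p^3 + 7*p^2 + 14*p + 8) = (p + 1)*(p + 4)*(p^2 + 3*p + 2) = (p + 1)*(p + 2)*(p + 4)*(p + 1)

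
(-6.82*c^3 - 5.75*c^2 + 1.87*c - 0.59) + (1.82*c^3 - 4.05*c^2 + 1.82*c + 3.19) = -5.0*c^3 - 9.8*c^2 + 3.69*c + 2.6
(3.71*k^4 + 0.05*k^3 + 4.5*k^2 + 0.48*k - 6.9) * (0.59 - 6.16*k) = -22.8536*k^5 + 1.8809*k^4 - 27.6905*k^3 - 0.3018*k^2 + 42.7872*k - 4.071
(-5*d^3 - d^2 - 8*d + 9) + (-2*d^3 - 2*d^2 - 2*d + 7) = -7*d^3 - 3*d^2 - 10*d + 16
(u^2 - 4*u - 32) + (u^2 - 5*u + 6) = 2*u^2 - 9*u - 26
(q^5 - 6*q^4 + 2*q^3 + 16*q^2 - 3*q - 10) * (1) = q^5 - 6*q^4 + 2*q^3 + 16*q^2 - 3*q - 10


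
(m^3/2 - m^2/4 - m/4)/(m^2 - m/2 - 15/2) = m*(-2*m^2 + m + 1)/(2*(-2*m^2 + m + 15))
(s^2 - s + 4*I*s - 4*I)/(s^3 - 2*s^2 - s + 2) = (s + 4*I)/(s^2 - s - 2)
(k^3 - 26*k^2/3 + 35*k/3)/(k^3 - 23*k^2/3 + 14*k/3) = (3*k - 5)/(3*k - 2)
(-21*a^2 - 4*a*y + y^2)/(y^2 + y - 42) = (-21*a^2 - 4*a*y + y^2)/(y^2 + y - 42)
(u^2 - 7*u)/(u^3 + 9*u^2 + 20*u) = (u - 7)/(u^2 + 9*u + 20)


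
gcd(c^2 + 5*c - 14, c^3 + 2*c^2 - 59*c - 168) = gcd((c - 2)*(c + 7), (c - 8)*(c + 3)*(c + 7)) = c + 7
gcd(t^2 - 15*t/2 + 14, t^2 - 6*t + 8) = t - 4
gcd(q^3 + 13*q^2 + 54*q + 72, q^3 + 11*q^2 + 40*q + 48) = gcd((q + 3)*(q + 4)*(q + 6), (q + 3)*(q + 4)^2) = q^2 + 7*q + 12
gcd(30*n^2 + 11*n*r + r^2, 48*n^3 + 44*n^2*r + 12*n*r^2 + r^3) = 6*n + r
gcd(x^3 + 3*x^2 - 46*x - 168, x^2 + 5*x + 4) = x + 4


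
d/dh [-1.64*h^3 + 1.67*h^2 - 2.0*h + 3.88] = -4.92*h^2 + 3.34*h - 2.0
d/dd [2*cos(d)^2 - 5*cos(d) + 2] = (5 - 4*cos(d))*sin(d)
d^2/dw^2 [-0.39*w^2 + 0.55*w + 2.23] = -0.780000000000000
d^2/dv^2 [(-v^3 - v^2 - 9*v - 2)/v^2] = 6*(-3*v - 2)/v^4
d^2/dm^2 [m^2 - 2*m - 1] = 2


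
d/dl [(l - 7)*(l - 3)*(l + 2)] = 3*l^2 - 16*l + 1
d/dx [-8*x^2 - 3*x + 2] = -16*x - 3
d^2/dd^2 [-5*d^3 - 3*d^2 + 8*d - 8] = -30*d - 6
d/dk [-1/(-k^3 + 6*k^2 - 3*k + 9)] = 3*(-k^2 + 4*k - 1)/(k^3 - 6*k^2 + 3*k - 9)^2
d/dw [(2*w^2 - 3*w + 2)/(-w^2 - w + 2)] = (-5*w^2 + 12*w - 4)/(w^4 + 2*w^3 - 3*w^2 - 4*w + 4)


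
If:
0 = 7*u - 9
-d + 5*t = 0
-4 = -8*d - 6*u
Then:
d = -13/28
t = -13/140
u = 9/7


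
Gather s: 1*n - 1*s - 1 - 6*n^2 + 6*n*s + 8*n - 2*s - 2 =-6*n^2 + 9*n + s*(6*n - 3) - 3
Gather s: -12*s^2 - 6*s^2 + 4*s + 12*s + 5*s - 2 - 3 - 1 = -18*s^2 + 21*s - 6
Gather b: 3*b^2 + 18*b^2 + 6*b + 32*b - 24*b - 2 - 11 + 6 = 21*b^2 + 14*b - 7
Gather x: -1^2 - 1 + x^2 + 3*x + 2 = x^2 + 3*x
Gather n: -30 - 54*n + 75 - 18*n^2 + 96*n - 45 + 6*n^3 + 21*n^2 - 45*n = 6*n^3 + 3*n^2 - 3*n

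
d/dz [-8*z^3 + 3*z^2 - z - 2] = -24*z^2 + 6*z - 1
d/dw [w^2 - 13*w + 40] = 2*w - 13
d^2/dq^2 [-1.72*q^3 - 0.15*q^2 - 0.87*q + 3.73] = -10.32*q - 0.3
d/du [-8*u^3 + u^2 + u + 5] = -24*u^2 + 2*u + 1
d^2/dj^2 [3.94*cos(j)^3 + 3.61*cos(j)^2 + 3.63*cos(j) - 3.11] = -6.585*cos(j) - 7.22*cos(2*j) - 8.865*cos(3*j)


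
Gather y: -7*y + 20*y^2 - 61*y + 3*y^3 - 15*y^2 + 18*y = 3*y^3 + 5*y^2 - 50*y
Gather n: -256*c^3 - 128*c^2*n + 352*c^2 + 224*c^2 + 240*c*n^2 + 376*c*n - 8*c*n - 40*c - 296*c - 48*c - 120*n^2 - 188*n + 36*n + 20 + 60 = -256*c^3 + 576*c^2 - 384*c + n^2*(240*c - 120) + n*(-128*c^2 + 368*c - 152) + 80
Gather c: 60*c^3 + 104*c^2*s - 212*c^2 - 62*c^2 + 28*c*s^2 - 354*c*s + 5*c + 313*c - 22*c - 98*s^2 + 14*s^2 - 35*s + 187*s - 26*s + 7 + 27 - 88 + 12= 60*c^3 + c^2*(104*s - 274) + c*(28*s^2 - 354*s + 296) - 84*s^2 + 126*s - 42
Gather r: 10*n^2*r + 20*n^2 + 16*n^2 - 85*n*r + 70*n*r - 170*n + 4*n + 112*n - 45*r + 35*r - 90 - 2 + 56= 36*n^2 - 54*n + r*(10*n^2 - 15*n - 10) - 36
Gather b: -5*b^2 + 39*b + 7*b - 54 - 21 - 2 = -5*b^2 + 46*b - 77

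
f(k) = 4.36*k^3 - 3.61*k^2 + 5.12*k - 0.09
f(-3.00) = -165.66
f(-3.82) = -315.37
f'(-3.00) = 144.50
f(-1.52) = -31.52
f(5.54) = 658.82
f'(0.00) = 5.12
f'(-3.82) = 223.57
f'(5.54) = 366.57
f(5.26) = 561.48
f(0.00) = -0.09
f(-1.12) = -16.48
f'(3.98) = 183.58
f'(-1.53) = 46.79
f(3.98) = 237.98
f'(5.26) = 329.04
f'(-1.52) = 46.31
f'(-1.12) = 29.61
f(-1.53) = -31.99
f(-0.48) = -3.86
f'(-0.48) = 11.60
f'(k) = 13.08*k^2 - 7.22*k + 5.12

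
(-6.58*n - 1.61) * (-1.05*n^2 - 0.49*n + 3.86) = 6.909*n^3 + 4.9147*n^2 - 24.6099*n - 6.2146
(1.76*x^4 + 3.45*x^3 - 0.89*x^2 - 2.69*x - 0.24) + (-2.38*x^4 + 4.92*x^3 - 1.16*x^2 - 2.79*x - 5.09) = -0.62*x^4 + 8.37*x^3 - 2.05*x^2 - 5.48*x - 5.33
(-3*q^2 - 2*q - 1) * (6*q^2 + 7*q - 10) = -18*q^4 - 33*q^3 + 10*q^2 + 13*q + 10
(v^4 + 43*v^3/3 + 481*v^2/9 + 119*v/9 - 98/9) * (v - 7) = v^5 + 22*v^4/3 - 422*v^3/9 - 3248*v^2/9 - 931*v/9 + 686/9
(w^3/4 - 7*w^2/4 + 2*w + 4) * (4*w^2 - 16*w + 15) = w^5 - 11*w^4 + 159*w^3/4 - 169*w^2/4 - 34*w + 60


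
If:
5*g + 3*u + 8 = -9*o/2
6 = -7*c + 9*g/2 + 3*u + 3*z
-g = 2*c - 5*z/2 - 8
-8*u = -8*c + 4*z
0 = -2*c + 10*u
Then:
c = -150/37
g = -4/37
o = -124/111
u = -30/37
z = -240/37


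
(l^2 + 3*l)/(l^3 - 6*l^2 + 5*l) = (l + 3)/(l^2 - 6*l + 5)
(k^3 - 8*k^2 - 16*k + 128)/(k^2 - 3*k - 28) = (k^2 - 12*k + 32)/(k - 7)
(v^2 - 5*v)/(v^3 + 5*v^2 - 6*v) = (v - 5)/(v^2 + 5*v - 6)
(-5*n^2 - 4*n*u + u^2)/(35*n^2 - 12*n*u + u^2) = (n + u)/(-7*n + u)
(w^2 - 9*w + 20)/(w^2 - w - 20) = (w - 4)/(w + 4)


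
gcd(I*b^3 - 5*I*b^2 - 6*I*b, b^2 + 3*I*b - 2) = 1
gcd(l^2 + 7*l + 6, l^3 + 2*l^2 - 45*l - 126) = l + 6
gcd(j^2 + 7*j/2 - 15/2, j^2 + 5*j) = j + 5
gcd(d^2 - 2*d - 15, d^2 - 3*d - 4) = 1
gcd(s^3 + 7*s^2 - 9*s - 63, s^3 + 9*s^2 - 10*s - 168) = s + 7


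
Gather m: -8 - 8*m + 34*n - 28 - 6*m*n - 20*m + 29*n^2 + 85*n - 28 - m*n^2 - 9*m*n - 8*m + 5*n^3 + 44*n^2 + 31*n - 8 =m*(-n^2 - 15*n - 36) + 5*n^3 + 73*n^2 + 150*n - 72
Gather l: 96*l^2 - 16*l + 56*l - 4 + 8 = 96*l^2 + 40*l + 4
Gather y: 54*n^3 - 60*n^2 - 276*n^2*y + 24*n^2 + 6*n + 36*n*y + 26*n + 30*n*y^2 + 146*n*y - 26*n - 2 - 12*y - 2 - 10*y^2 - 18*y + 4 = 54*n^3 - 36*n^2 + 6*n + y^2*(30*n - 10) + y*(-276*n^2 + 182*n - 30)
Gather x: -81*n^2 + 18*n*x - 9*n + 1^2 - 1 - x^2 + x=-81*n^2 - 9*n - x^2 + x*(18*n + 1)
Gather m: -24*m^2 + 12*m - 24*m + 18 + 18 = -24*m^2 - 12*m + 36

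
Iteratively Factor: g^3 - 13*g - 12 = (g + 3)*(g^2 - 3*g - 4) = (g + 1)*(g + 3)*(g - 4)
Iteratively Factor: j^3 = (j)*(j^2) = j^2*(j)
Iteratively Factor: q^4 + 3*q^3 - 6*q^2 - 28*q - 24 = (q + 2)*(q^3 + q^2 - 8*q - 12) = (q - 3)*(q + 2)*(q^2 + 4*q + 4) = (q - 3)*(q + 2)^2*(q + 2)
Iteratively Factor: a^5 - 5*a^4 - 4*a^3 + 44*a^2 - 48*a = (a - 2)*(a^4 - 3*a^3 - 10*a^2 + 24*a) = a*(a - 2)*(a^3 - 3*a^2 - 10*a + 24) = a*(a - 2)*(a + 3)*(a^2 - 6*a + 8) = a*(a - 2)^2*(a + 3)*(a - 4)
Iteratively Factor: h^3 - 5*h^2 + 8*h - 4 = (h - 2)*(h^2 - 3*h + 2) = (h - 2)*(h - 1)*(h - 2)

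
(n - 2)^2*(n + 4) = n^3 - 12*n + 16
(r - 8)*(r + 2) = r^2 - 6*r - 16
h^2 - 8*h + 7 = (h - 7)*(h - 1)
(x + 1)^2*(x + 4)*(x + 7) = x^4 + 13*x^3 + 51*x^2 + 67*x + 28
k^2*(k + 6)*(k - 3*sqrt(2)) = k^4 - 3*sqrt(2)*k^3 + 6*k^3 - 18*sqrt(2)*k^2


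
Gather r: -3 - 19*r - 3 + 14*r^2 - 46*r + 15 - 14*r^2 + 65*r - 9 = 0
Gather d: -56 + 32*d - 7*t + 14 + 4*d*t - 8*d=d*(4*t + 24) - 7*t - 42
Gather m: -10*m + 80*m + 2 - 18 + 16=70*m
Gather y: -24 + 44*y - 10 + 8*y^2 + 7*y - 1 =8*y^2 + 51*y - 35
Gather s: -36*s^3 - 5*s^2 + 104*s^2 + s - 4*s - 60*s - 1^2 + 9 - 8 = -36*s^3 + 99*s^2 - 63*s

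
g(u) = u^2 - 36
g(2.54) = -29.55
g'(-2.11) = -4.22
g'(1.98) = 3.96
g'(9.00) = 18.00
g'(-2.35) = -4.70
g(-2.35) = -30.48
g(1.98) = -32.08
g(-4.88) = -12.19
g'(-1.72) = -3.44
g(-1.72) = -33.04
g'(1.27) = 2.54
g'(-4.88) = -9.76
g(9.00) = 45.00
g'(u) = 2*u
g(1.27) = -34.39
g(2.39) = -30.29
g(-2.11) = -31.55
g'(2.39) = 4.78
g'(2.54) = 5.08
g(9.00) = 45.00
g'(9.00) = 18.00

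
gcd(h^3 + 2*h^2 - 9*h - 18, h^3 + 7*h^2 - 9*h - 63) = h^2 - 9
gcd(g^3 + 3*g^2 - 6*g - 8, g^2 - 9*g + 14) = g - 2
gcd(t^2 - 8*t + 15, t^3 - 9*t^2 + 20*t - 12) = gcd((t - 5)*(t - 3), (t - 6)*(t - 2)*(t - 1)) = 1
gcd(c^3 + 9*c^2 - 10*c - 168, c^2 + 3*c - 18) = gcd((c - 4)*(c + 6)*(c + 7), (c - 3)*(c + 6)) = c + 6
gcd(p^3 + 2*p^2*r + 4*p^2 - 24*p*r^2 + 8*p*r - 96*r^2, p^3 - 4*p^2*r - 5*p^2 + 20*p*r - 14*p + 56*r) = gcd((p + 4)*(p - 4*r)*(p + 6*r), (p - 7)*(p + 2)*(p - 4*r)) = p - 4*r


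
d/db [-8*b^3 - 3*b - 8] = -24*b^2 - 3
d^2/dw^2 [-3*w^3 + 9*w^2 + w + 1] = 18 - 18*w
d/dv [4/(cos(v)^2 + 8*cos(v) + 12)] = 8*(cos(v) + 4)*sin(v)/(cos(v)^2 + 8*cos(v) + 12)^2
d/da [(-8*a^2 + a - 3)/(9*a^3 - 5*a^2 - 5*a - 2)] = (72*a^4 - 18*a^3 + 126*a^2 + 2*a - 17)/(81*a^6 - 90*a^5 - 65*a^4 + 14*a^3 + 45*a^2 + 20*a + 4)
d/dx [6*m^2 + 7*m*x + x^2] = 7*m + 2*x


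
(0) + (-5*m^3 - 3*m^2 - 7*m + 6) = -5*m^3 - 3*m^2 - 7*m + 6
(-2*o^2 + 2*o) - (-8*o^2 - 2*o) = 6*o^2 + 4*o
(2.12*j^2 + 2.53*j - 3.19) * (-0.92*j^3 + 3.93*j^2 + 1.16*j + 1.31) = -1.9504*j^5 + 6.004*j^4 + 15.3369*j^3 - 6.8247*j^2 - 0.3861*j - 4.1789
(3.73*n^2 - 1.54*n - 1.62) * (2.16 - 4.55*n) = -16.9715*n^3 + 15.0638*n^2 + 4.0446*n - 3.4992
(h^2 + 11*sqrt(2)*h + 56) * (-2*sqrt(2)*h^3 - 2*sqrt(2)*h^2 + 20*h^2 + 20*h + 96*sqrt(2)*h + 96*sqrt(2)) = -2*sqrt(2)*h^5 - 24*h^4 - 2*sqrt(2)*h^4 - 24*h^3 + 204*sqrt(2)*h^3 + 204*sqrt(2)*h^2 + 3232*h^2 + 3232*h + 5376*sqrt(2)*h + 5376*sqrt(2)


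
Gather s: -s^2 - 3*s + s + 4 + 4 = -s^2 - 2*s + 8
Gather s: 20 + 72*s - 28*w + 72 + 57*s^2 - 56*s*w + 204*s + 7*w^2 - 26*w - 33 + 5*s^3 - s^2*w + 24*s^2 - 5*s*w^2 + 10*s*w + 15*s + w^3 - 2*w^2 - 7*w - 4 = 5*s^3 + s^2*(81 - w) + s*(-5*w^2 - 46*w + 291) + w^3 + 5*w^2 - 61*w + 55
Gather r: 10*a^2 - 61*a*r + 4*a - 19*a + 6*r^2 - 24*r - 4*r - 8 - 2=10*a^2 - 15*a + 6*r^2 + r*(-61*a - 28) - 10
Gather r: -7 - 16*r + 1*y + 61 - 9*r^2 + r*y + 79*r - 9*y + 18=-9*r^2 + r*(y + 63) - 8*y + 72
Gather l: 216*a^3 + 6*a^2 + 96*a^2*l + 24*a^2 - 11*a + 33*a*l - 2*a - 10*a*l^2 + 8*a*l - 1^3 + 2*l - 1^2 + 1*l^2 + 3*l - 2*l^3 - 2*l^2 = 216*a^3 + 30*a^2 - 13*a - 2*l^3 + l^2*(-10*a - 1) + l*(96*a^2 + 41*a + 5) - 2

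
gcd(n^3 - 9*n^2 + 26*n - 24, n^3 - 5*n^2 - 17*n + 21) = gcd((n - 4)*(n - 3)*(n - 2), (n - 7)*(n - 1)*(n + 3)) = 1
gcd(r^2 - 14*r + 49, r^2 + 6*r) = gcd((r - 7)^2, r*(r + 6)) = 1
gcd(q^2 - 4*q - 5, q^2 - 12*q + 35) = q - 5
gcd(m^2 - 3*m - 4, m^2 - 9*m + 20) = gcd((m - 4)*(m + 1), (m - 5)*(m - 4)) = m - 4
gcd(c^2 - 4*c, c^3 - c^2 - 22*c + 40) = c - 4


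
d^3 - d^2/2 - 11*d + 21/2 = (d - 3)*(d - 1)*(d + 7/2)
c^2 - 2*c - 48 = (c - 8)*(c + 6)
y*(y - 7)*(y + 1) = y^3 - 6*y^2 - 7*y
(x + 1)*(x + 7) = x^2 + 8*x + 7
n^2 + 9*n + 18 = (n + 3)*(n + 6)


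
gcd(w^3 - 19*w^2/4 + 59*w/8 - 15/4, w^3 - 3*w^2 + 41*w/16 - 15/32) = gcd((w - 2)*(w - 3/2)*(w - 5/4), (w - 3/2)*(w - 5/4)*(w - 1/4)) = w^2 - 11*w/4 + 15/8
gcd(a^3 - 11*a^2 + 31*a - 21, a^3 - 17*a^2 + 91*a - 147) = a^2 - 10*a + 21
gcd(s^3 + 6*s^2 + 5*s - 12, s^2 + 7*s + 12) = s^2 + 7*s + 12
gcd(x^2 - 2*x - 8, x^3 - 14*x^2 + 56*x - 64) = x - 4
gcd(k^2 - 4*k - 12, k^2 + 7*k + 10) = k + 2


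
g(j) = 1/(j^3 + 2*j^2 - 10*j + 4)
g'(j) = (-3*j^2 - 4*j + 10)/(j^3 + 2*j^2 - 10*j + 4)^2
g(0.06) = 0.29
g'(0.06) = 0.84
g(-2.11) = 0.04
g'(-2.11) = 0.01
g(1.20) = -0.29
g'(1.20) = 0.08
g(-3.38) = 0.05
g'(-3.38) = -0.02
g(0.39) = 2.16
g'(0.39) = 37.16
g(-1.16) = 0.06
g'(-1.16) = 0.04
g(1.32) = -0.29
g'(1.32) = -0.04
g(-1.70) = 0.05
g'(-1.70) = 0.02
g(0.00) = 0.25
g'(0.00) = 0.62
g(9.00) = 0.00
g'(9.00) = 0.00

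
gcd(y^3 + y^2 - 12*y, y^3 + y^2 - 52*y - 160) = y + 4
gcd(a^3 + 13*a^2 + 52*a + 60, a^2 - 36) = a + 6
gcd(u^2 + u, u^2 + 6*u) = u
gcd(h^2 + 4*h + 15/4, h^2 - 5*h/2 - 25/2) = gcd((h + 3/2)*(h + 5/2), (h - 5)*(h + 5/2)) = h + 5/2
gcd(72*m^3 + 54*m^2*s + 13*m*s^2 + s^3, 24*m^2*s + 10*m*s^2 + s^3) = 24*m^2 + 10*m*s + s^2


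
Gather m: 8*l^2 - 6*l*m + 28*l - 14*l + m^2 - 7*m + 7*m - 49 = 8*l^2 - 6*l*m + 14*l + m^2 - 49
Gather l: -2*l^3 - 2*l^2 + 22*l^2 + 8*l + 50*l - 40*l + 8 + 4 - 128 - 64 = -2*l^3 + 20*l^2 + 18*l - 180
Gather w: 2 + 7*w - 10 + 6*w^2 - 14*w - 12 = 6*w^2 - 7*w - 20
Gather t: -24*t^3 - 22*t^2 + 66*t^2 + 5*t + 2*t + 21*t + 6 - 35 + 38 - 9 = -24*t^3 + 44*t^2 + 28*t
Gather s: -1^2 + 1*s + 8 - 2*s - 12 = -s - 5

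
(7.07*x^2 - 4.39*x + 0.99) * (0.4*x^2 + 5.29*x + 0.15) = 2.828*x^4 + 35.6443*x^3 - 21.7666*x^2 + 4.5786*x + 0.1485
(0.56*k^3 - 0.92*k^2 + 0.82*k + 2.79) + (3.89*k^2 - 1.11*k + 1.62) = 0.56*k^3 + 2.97*k^2 - 0.29*k + 4.41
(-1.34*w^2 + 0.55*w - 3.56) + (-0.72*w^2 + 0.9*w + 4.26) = -2.06*w^2 + 1.45*w + 0.7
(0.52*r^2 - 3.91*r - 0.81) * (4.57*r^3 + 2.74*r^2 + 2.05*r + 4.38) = 2.3764*r^5 - 16.4439*r^4 - 13.3491*r^3 - 7.9573*r^2 - 18.7863*r - 3.5478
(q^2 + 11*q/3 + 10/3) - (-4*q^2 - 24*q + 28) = 5*q^2 + 83*q/3 - 74/3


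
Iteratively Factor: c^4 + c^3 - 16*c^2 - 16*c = (c + 1)*(c^3 - 16*c) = (c + 1)*(c + 4)*(c^2 - 4*c) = c*(c + 1)*(c + 4)*(c - 4)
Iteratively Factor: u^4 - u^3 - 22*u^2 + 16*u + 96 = (u + 2)*(u^3 - 3*u^2 - 16*u + 48) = (u - 3)*(u + 2)*(u^2 - 16) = (u - 4)*(u - 3)*(u + 2)*(u + 4)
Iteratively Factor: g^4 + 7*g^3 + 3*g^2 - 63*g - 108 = (g + 4)*(g^3 + 3*g^2 - 9*g - 27) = (g - 3)*(g + 4)*(g^2 + 6*g + 9) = (g - 3)*(g + 3)*(g + 4)*(g + 3)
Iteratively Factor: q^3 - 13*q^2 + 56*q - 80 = (q - 4)*(q^2 - 9*q + 20) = (q - 4)^2*(q - 5)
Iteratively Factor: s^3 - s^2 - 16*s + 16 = (s - 4)*(s^2 + 3*s - 4) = (s - 4)*(s + 4)*(s - 1)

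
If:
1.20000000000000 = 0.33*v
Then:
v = 3.64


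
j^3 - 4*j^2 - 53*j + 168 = (j - 8)*(j - 3)*(j + 7)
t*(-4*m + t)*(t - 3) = -4*m*t^2 + 12*m*t + t^3 - 3*t^2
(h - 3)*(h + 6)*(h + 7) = h^3 + 10*h^2 + 3*h - 126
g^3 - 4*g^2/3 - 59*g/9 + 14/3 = (g - 3)*(g - 2/3)*(g + 7/3)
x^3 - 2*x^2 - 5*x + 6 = (x - 3)*(x - 1)*(x + 2)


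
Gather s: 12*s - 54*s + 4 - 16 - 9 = -42*s - 21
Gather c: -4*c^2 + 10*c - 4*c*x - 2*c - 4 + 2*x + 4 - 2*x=-4*c^2 + c*(8 - 4*x)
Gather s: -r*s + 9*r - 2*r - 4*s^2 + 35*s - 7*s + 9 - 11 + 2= 7*r - 4*s^2 + s*(28 - r)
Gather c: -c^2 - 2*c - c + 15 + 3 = -c^2 - 3*c + 18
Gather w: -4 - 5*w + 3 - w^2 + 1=-w^2 - 5*w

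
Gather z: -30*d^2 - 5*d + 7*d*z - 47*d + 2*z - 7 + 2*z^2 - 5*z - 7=-30*d^2 - 52*d + 2*z^2 + z*(7*d - 3) - 14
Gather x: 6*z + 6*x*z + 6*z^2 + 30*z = 6*x*z + 6*z^2 + 36*z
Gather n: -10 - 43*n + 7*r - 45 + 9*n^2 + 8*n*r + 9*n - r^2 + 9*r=9*n^2 + n*(8*r - 34) - r^2 + 16*r - 55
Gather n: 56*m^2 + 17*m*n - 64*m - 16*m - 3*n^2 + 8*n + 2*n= 56*m^2 - 80*m - 3*n^2 + n*(17*m + 10)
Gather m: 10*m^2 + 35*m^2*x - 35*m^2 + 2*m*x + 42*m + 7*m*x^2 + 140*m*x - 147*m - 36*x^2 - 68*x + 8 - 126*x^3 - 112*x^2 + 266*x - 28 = m^2*(35*x - 25) + m*(7*x^2 + 142*x - 105) - 126*x^3 - 148*x^2 + 198*x - 20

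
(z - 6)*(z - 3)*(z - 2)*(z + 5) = z^4 - 6*z^3 - 19*z^2 + 144*z - 180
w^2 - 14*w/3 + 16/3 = (w - 8/3)*(w - 2)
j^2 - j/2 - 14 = (j - 4)*(j + 7/2)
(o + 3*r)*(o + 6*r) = o^2 + 9*o*r + 18*r^2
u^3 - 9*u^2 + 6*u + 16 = (u - 8)*(u - 2)*(u + 1)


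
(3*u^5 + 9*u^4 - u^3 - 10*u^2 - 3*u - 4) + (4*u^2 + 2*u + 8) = 3*u^5 + 9*u^4 - u^3 - 6*u^2 - u + 4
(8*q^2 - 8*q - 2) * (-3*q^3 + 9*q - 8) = -24*q^5 + 24*q^4 + 78*q^3 - 136*q^2 + 46*q + 16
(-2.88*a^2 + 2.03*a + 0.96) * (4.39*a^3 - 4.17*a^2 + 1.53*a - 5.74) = -12.6432*a^5 + 20.9213*a^4 - 8.6571*a^3 + 15.6339*a^2 - 10.1834*a - 5.5104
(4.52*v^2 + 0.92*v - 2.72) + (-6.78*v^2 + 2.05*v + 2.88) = -2.26*v^2 + 2.97*v + 0.16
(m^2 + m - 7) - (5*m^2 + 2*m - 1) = -4*m^2 - m - 6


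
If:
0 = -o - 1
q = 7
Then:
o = -1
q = 7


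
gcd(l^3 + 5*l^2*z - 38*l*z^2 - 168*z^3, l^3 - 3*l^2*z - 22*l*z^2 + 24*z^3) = -l^2 + 2*l*z + 24*z^2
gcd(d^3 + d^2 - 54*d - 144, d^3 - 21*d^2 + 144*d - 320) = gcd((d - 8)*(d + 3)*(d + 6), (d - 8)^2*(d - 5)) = d - 8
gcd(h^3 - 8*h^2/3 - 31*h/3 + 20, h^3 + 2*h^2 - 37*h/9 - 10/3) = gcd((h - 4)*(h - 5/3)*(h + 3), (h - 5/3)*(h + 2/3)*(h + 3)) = h^2 + 4*h/3 - 5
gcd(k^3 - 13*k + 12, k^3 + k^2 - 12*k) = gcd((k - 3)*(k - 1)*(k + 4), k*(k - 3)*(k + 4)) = k^2 + k - 12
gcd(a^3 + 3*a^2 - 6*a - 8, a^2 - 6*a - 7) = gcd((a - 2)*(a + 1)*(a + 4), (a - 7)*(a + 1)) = a + 1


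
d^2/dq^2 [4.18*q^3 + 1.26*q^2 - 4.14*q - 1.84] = 25.08*q + 2.52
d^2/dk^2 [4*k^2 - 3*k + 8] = 8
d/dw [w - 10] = 1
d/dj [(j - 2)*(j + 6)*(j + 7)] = 3*j^2 + 22*j + 16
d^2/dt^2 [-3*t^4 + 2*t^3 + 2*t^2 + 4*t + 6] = -36*t^2 + 12*t + 4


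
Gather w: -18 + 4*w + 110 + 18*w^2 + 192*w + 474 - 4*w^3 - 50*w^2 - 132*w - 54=-4*w^3 - 32*w^2 + 64*w + 512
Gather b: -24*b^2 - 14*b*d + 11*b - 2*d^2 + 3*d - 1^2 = -24*b^2 + b*(11 - 14*d) - 2*d^2 + 3*d - 1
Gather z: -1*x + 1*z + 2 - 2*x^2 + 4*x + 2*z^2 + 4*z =-2*x^2 + 3*x + 2*z^2 + 5*z + 2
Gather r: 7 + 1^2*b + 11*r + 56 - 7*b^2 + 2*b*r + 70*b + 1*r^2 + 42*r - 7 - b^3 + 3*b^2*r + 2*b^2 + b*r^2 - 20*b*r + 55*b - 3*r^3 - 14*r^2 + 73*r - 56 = -b^3 - 5*b^2 + 126*b - 3*r^3 + r^2*(b - 13) + r*(3*b^2 - 18*b + 126)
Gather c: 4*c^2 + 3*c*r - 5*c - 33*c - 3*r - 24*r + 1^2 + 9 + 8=4*c^2 + c*(3*r - 38) - 27*r + 18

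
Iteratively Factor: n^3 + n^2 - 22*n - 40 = (n + 4)*(n^2 - 3*n - 10) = (n + 2)*(n + 4)*(n - 5)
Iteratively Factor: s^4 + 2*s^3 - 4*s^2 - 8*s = (s)*(s^3 + 2*s^2 - 4*s - 8) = s*(s - 2)*(s^2 + 4*s + 4) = s*(s - 2)*(s + 2)*(s + 2)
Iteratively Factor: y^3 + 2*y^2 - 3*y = (y - 1)*(y^2 + 3*y) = (y - 1)*(y + 3)*(y)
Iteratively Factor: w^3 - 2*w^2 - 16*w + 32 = (w - 4)*(w^2 + 2*w - 8) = (w - 4)*(w + 4)*(w - 2)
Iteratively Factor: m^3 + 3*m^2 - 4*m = (m + 4)*(m^2 - m) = (m - 1)*(m + 4)*(m)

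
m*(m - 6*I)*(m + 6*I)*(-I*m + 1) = -I*m^4 + m^3 - 36*I*m^2 + 36*m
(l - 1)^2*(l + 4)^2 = l^4 + 6*l^3 + l^2 - 24*l + 16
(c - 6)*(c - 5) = c^2 - 11*c + 30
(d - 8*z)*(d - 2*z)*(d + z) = d^3 - 9*d^2*z + 6*d*z^2 + 16*z^3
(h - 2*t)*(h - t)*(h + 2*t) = h^3 - h^2*t - 4*h*t^2 + 4*t^3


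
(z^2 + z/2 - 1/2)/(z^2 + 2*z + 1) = (z - 1/2)/(z + 1)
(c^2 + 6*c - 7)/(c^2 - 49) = (c - 1)/(c - 7)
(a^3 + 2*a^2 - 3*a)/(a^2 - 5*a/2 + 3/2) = 2*a*(a + 3)/(2*a - 3)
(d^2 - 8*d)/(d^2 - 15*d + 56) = d/(d - 7)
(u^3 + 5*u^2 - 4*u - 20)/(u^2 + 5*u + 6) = (u^2 + 3*u - 10)/(u + 3)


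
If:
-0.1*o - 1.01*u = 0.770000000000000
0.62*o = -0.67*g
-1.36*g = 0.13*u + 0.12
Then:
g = -0.02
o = 0.02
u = -0.76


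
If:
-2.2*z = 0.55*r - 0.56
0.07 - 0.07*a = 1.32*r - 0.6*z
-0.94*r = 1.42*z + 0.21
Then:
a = 23.70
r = -0.98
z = 0.50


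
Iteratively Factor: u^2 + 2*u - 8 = (u + 4)*(u - 2)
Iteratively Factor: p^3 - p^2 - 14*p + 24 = (p - 2)*(p^2 + p - 12) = (p - 3)*(p - 2)*(p + 4)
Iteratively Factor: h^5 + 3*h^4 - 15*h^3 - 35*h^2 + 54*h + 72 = (h - 3)*(h^4 + 6*h^3 + 3*h^2 - 26*h - 24) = (h - 3)*(h + 3)*(h^3 + 3*h^2 - 6*h - 8) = (h - 3)*(h - 2)*(h + 3)*(h^2 + 5*h + 4) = (h - 3)*(h - 2)*(h + 3)*(h + 4)*(h + 1)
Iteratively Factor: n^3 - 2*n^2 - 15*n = (n + 3)*(n^2 - 5*n) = n*(n + 3)*(n - 5)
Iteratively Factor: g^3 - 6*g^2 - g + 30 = (g + 2)*(g^2 - 8*g + 15) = (g - 5)*(g + 2)*(g - 3)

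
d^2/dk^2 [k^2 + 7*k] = 2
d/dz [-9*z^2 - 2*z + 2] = -18*z - 2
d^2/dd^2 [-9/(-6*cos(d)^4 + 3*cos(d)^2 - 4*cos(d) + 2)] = 18*(4*(12*cos(d)^3 - 3*cos(d) + 2)^2*sin(d)^2 + (48*sin(d)^4 - 54*sin(d)^2 + 2*cos(d) + 9)*(6*cos(d)^4 - 3*cos(d)^2 + 4*cos(d) - 2))/(6*cos(d)^4 - 3*cos(d)^2 + 4*cos(d) - 2)^3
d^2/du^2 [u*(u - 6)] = 2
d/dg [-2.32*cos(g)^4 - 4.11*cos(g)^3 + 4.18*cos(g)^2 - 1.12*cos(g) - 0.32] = (9.28*cos(g)^3 + 12.33*cos(g)^2 - 8.36*cos(g) + 1.12)*sin(g)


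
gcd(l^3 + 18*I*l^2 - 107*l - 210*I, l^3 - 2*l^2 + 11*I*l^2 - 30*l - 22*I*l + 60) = l^2 + 11*I*l - 30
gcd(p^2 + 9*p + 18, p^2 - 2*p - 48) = p + 6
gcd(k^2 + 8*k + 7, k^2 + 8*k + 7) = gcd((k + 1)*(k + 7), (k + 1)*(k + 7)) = k^2 + 8*k + 7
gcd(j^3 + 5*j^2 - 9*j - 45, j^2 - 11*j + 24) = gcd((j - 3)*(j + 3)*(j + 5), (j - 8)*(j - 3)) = j - 3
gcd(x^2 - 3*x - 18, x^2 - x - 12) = x + 3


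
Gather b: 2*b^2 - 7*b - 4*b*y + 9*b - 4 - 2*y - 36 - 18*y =2*b^2 + b*(2 - 4*y) - 20*y - 40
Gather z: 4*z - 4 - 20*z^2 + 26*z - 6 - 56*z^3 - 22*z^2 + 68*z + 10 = -56*z^3 - 42*z^2 + 98*z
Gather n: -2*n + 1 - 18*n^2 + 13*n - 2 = -18*n^2 + 11*n - 1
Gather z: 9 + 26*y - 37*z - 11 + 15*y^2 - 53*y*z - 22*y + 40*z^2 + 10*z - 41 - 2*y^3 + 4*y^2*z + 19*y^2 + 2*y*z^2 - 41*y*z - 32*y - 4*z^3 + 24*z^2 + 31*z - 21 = -2*y^3 + 34*y^2 - 28*y - 4*z^3 + z^2*(2*y + 64) + z*(4*y^2 - 94*y + 4) - 64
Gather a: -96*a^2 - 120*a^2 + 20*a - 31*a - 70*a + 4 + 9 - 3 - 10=-216*a^2 - 81*a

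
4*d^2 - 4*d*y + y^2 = (-2*d + y)^2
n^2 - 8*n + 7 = (n - 7)*(n - 1)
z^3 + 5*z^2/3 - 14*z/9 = z*(z - 2/3)*(z + 7/3)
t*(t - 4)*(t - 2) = t^3 - 6*t^2 + 8*t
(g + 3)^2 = g^2 + 6*g + 9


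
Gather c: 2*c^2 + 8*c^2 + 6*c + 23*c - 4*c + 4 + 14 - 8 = 10*c^2 + 25*c + 10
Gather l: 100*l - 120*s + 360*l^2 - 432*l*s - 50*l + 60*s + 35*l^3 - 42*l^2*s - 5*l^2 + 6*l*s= 35*l^3 + l^2*(355 - 42*s) + l*(50 - 426*s) - 60*s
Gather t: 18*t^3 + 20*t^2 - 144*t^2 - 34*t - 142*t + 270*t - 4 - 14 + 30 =18*t^3 - 124*t^2 + 94*t + 12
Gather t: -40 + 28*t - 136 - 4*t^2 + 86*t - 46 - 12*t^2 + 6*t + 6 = -16*t^2 + 120*t - 216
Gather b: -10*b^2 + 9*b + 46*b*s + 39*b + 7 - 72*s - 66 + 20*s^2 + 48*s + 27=-10*b^2 + b*(46*s + 48) + 20*s^2 - 24*s - 32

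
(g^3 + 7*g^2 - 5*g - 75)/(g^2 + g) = (g^3 + 7*g^2 - 5*g - 75)/(g*(g + 1))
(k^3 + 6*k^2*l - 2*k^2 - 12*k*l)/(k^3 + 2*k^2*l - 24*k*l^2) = (k - 2)/(k - 4*l)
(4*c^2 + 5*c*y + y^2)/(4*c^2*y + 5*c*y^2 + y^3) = 1/y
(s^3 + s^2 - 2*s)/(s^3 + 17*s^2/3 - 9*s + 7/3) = 3*s*(s + 2)/(3*s^2 + 20*s - 7)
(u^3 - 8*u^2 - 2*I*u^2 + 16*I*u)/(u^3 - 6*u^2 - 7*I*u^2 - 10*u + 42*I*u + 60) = u*(u - 8)/(u^2 - u*(6 + 5*I) + 30*I)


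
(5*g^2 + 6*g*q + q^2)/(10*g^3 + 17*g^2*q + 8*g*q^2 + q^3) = 1/(2*g + q)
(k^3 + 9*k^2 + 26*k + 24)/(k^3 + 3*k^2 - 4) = (k^2 + 7*k + 12)/(k^2 + k - 2)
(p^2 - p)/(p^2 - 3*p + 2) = p/(p - 2)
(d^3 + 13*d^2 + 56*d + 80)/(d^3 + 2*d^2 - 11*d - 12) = (d^2 + 9*d + 20)/(d^2 - 2*d - 3)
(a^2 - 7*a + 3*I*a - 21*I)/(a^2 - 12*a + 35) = (a + 3*I)/(a - 5)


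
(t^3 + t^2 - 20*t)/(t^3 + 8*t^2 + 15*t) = (t - 4)/(t + 3)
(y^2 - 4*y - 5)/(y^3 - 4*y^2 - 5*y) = 1/y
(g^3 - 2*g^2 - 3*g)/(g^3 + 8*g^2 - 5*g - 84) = g*(g + 1)/(g^2 + 11*g + 28)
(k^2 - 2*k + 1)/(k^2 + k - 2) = (k - 1)/(k + 2)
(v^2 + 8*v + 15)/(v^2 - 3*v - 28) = (v^2 + 8*v + 15)/(v^2 - 3*v - 28)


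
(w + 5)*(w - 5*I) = w^2 + 5*w - 5*I*w - 25*I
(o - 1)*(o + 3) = o^2 + 2*o - 3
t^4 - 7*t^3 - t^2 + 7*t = t*(t - 7)*(t - 1)*(t + 1)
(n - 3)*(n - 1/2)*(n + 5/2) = n^3 - n^2 - 29*n/4 + 15/4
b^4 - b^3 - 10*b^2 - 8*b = b*(b - 4)*(b + 1)*(b + 2)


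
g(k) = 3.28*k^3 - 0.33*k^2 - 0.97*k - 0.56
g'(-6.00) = 357.23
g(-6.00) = -715.10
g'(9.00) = 790.13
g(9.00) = 2355.10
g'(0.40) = 0.34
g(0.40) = -0.79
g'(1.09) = 10.00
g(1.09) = 2.24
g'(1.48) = 19.61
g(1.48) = 7.91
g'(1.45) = 18.76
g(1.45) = 7.34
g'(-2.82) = 79.14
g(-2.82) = -74.01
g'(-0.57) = 2.60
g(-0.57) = -0.72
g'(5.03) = 244.67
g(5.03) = 403.64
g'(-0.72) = 4.61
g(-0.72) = -1.26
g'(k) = 9.84*k^2 - 0.66*k - 0.97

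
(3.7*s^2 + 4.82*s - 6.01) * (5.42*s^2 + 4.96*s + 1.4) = 20.054*s^4 + 44.4764*s^3 - 3.487*s^2 - 23.0616*s - 8.414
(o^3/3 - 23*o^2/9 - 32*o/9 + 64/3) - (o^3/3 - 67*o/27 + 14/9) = -23*o^2/9 - 29*o/27 + 178/9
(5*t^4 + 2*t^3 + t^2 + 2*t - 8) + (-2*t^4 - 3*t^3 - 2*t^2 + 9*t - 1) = 3*t^4 - t^3 - t^2 + 11*t - 9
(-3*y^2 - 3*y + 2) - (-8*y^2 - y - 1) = 5*y^2 - 2*y + 3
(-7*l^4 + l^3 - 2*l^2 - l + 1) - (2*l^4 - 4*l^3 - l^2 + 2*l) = -9*l^4 + 5*l^3 - l^2 - 3*l + 1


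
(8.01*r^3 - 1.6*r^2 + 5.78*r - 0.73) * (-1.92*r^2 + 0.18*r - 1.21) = -15.3792*r^5 + 4.5138*r^4 - 21.0777*r^3 + 4.378*r^2 - 7.1252*r + 0.8833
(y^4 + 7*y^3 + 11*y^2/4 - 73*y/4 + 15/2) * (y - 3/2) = y^5 + 11*y^4/2 - 31*y^3/4 - 179*y^2/8 + 279*y/8 - 45/4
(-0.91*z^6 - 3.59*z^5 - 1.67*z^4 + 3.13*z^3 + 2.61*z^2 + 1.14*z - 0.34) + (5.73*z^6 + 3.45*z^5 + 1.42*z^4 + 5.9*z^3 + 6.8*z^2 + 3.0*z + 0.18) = 4.82*z^6 - 0.14*z^5 - 0.25*z^4 + 9.03*z^3 + 9.41*z^2 + 4.14*z - 0.16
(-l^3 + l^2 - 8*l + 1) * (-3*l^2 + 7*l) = 3*l^5 - 10*l^4 + 31*l^3 - 59*l^2 + 7*l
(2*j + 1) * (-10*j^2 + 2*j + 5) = -20*j^3 - 6*j^2 + 12*j + 5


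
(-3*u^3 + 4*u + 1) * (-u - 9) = 3*u^4 + 27*u^3 - 4*u^2 - 37*u - 9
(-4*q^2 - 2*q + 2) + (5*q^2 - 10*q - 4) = q^2 - 12*q - 2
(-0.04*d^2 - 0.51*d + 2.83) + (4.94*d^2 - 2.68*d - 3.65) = 4.9*d^2 - 3.19*d - 0.82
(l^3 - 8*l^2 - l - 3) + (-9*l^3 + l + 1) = -8*l^3 - 8*l^2 - 2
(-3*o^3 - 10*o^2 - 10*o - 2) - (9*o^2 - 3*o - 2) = -3*o^3 - 19*o^2 - 7*o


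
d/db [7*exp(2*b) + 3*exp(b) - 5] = (14*exp(b) + 3)*exp(b)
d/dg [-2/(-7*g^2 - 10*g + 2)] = 4*(-7*g - 5)/(7*g^2 + 10*g - 2)^2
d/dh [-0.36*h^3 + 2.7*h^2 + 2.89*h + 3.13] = -1.08*h^2 + 5.4*h + 2.89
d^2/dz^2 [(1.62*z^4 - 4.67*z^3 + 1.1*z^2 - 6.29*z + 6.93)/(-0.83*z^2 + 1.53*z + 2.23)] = (-2.232036*z^6 + 12.343428*z^5 - 4.76279999999999*z^4 - 43.412454*z^3 - 41.93214*z^2 + 261.996066*z - 111.96043)/(0.571787*z^6 - 3.162051*z^5 + 1.2201*z^4 + 13.409685*z^3 - 3.2781*z^2 - 22.825611*z - 11.089567)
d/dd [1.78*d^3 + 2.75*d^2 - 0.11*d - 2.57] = 5.34*d^2 + 5.5*d - 0.11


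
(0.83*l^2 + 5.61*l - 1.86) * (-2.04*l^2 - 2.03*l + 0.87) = -1.6932*l^4 - 13.1293*l^3 - 6.8718*l^2 + 8.6565*l - 1.6182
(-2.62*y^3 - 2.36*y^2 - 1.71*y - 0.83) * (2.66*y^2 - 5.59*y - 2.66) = -6.9692*y^5 + 8.3682*y^4 + 15.613*y^3 + 13.6287*y^2 + 9.1883*y + 2.2078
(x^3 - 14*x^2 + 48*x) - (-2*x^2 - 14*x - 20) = x^3 - 12*x^2 + 62*x + 20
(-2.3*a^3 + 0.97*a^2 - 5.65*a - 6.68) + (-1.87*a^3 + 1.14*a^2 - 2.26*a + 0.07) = -4.17*a^3 + 2.11*a^2 - 7.91*a - 6.61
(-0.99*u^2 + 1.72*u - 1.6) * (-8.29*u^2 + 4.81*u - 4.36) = 8.2071*u^4 - 19.0207*u^3 + 25.8536*u^2 - 15.1952*u + 6.976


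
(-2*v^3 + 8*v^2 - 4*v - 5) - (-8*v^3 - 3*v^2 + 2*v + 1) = 6*v^3 + 11*v^2 - 6*v - 6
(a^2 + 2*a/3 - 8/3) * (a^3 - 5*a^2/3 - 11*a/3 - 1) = a^5 - a^4 - 67*a^3/9 + a^2 + 82*a/9 + 8/3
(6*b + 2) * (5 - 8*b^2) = -48*b^3 - 16*b^2 + 30*b + 10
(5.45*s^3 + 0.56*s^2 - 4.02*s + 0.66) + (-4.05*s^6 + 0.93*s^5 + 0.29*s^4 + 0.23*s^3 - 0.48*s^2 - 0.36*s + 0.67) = -4.05*s^6 + 0.93*s^5 + 0.29*s^4 + 5.68*s^3 + 0.0800000000000001*s^2 - 4.38*s + 1.33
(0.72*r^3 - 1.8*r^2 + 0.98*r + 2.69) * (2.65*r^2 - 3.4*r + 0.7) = 1.908*r^5 - 7.218*r^4 + 9.221*r^3 + 2.5365*r^2 - 8.46*r + 1.883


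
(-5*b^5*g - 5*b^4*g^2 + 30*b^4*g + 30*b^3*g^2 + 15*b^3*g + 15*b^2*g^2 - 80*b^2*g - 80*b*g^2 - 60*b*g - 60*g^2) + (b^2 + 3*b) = -5*b^5*g - 5*b^4*g^2 + 30*b^4*g + 30*b^3*g^2 + 15*b^3*g + 15*b^2*g^2 - 80*b^2*g + b^2 - 80*b*g^2 - 60*b*g + 3*b - 60*g^2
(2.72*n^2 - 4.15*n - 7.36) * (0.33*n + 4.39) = 0.8976*n^3 + 10.5713*n^2 - 20.6473*n - 32.3104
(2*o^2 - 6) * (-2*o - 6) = -4*o^3 - 12*o^2 + 12*o + 36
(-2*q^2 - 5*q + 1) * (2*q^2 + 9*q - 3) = -4*q^4 - 28*q^3 - 37*q^2 + 24*q - 3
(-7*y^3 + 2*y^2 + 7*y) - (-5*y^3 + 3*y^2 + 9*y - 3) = -2*y^3 - y^2 - 2*y + 3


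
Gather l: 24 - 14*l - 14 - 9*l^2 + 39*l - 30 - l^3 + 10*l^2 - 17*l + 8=-l^3 + l^2 + 8*l - 12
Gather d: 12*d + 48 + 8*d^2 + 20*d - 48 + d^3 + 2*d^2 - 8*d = d^3 + 10*d^2 + 24*d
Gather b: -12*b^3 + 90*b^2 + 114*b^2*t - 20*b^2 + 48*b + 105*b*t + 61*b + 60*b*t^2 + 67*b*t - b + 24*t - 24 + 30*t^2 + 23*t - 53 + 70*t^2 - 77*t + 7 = -12*b^3 + b^2*(114*t + 70) + b*(60*t^2 + 172*t + 108) + 100*t^2 - 30*t - 70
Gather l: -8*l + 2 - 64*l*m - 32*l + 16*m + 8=l*(-64*m - 40) + 16*m + 10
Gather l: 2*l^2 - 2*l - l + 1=2*l^2 - 3*l + 1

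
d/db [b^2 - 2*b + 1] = 2*b - 2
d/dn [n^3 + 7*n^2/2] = n*(3*n + 7)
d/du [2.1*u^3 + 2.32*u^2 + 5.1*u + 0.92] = 6.3*u^2 + 4.64*u + 5.1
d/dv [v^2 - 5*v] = 2*v - 5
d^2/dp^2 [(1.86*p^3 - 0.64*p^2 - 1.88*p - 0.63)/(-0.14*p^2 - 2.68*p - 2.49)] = (-5.55111512312578e-17*p^5 - 25.828296*p^3 - 75.737448*p^2 - 71.707068*p - 8.544516)/(0.002744*p^6 + 0.157584*p^5 + 3.16302*p^4 + 24.85432*p^3 + 56.25657*p^2 + 49.848804*p + 15.438249)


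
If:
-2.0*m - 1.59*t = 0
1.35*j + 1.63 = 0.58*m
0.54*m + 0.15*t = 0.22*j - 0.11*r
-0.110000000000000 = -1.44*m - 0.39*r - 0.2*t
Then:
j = 0.42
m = 3.78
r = -11.25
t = -4.76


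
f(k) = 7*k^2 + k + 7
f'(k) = 14*k + 1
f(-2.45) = 46.57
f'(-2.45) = -33.30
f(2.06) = 38.77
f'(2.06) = 29.84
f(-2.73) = 56.44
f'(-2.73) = -37.22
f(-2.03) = 33.82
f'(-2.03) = -27.42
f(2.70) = 60.73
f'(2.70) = 38.80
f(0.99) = 14.85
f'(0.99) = 14.86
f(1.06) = 15.93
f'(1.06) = 15.84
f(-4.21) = 126.86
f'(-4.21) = -57.94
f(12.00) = 1027.00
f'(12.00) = 169.00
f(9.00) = 583.00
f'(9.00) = 127.00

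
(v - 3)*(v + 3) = v^2 - 9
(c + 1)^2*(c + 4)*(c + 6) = c^4 + 12*c^3 + 45*c^2 + 58*c + 24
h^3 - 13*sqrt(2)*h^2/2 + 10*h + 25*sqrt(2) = (h - 5*sqrt(2))*(h - 5*sqrt(2)/2)*(h + sqrt(2))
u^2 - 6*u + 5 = (u - 5)*(u - 1)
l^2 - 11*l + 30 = (l - 6)*(l - 5)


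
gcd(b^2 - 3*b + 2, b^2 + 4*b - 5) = b - 1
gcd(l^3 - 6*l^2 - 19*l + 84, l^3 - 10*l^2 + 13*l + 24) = l - 3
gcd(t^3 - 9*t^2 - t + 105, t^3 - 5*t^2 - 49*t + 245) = t^2 - 12*t + 35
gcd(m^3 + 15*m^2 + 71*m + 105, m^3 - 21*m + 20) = m + 5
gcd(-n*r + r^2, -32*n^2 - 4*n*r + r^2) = 1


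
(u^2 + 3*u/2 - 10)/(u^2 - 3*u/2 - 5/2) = (u + 4)/(u + 1)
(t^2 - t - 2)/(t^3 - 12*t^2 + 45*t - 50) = (t + 1)/(t^2 - 10*t + 25)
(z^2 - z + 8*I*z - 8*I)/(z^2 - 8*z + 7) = (z + 8*I)/(z - 7)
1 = 1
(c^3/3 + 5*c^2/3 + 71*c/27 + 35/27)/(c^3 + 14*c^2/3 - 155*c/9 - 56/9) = (9*c^3 + 45*c^2 + 71*c + 35)/(3*(9*c^3 + 42*c^2 - 155*c - 56))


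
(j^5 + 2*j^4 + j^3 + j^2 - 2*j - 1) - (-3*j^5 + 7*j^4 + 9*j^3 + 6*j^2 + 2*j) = 4*j^5 - 5*j^4 - 8*j^3 - 5*j^2 - 4*j - 1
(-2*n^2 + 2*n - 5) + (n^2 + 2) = -n^2 + 2*n - 3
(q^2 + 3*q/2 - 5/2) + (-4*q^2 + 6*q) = -3*q^2 + 15*q/2 - 5/2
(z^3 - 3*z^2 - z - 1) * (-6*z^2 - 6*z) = -6*z^5 + 12*z^4 + 24*z^3 + 12*z^2 + 6*z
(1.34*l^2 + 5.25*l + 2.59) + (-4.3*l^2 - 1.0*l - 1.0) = -2.96*l^2 + 4.25*l + 1.59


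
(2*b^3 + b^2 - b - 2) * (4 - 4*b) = -8*b^4 + 4*b^3 + 8*b^2 + 4*b - 8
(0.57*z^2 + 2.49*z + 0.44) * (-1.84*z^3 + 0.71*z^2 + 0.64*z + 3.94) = -1.0488*z^5 - 4.1769*z^4 + 1.3231*z^3 + 4.1518*z^2 + 10.0922*z + 1.7336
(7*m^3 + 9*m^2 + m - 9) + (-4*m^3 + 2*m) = 3*m^3 + 9*m^2 + 3*m - 9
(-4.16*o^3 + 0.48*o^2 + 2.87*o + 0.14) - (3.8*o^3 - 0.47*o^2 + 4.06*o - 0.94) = -7.96*o^3 + 0.95*o^2 - 1.19*o + 1.08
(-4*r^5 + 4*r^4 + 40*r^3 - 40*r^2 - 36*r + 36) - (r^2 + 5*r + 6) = -4*r^5 + 4*r^4 + 40*r^3 - 41*r^2 - 41*r + 30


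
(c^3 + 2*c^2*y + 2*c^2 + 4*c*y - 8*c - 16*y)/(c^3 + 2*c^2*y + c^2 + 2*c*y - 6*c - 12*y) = (c + 4)/(c + 3)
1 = 1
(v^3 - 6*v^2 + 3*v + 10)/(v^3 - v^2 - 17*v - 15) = (v - 2)/(v + 3)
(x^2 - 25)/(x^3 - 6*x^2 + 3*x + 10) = (x + 5)/(x^2 - x - 2)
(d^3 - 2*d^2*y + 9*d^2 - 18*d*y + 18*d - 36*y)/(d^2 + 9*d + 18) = d - 2*y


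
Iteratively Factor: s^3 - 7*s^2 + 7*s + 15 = (s - 3)*(s^2 - 4*s - 5) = (s - 3)*(s + 1)*(s - 5)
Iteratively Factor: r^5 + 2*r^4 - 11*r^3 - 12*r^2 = (r)*(r^4 + 2*r^3 - 11*r^2 - 12*r) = r*(r + 4)*(r^3 - 2*r^2 - 3*r) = r^2*(r + 4)*(r^2 - 2*r - 3) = r^2*(r + 1)*(r + 4)*(r - 3)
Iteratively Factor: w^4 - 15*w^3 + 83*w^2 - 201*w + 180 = (w - 3)*(w^3 - 12*w^2 + 47*w - 60) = (w - 5)*(w - 3)*(w^2 - 7*w + 12) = (w - 5)*(w - 4)*(w - 3)*(w - 3)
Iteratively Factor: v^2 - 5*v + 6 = (v - 2)*(v - 3)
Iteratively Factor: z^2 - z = (z - 1)*(z)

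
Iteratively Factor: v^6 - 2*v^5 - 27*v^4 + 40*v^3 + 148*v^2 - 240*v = (v - 5)*(v^5 + 3*v^4 - 12*v^3 - 20*v^2 + 48*v) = (v - 5)*(v + 3)*(v^4 - 12*v^2 + 16*v) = (v - 5)*(v - 2)*(v + 3)*(v^3 + 2*v^2 - 8*v) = v*(v - 5)*(v - 2)*(v + 3)*(v^2 + 2*v - 8) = v*(v - 5)*(v - 2)*(v + 3)*(v + 4)*(v - 2)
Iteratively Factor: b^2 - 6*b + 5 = (b - 5)*(b - 1)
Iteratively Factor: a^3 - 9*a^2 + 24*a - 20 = (a - 2)*(a^2 - 7*a + 10) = (a - 5)*(a - 2)*(a - 2)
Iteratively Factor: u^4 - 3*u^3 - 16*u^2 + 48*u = (u - 4)*(u^3 + u^2 - 12*u) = (u - 4)*(u + 4)*(u^2 - 3*u) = (u - 4)*(u - 3)*(u + 4)*(u)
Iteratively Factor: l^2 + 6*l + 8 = (l + 4)*(l + 2)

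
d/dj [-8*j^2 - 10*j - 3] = -16*j - 10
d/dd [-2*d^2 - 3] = -4*d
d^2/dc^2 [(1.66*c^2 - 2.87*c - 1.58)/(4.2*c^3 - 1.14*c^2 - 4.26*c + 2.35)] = (58.5648000000001*c^6 - 303.7608*c^5 - 73.8007200000001*c^4 - 234.621192*c^3 + 523.901592*c^2 + 1.39654800000005*c - 104.940496)/(74.088*c^9 - 60.3288*c^8 - 209.06424*c^7 + 245.261736*c^6 + 144.540072*c^5 - 305.179812*c^4 + 60.749964*c^3 + 109.05363*c^2 - 70.57755*c + 12.977875)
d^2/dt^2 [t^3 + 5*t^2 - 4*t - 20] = 6*t + 10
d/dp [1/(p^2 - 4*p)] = 2*(2 - p)/(p^2*(p - 4)^2)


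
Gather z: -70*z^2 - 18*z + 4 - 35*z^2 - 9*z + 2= -105*z^2 - 27*z + 6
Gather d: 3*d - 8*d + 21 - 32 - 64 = -5*d - 75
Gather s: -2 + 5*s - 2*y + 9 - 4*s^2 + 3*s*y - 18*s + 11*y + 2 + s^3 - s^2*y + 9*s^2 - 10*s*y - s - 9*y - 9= s^3 + s^2*(5 - y) + s*(-7*y - 14)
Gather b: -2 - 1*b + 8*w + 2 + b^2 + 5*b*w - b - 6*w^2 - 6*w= b^2 + b*(5*w - 2) - 6*w^2 + 2*w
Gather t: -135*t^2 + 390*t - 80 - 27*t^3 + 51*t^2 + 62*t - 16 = -27*t^3 - 84*t^2 + 452*t - 96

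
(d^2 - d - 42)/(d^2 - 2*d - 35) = (d + 6)/(d + 5)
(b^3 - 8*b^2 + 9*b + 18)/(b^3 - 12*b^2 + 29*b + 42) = (b - 3)/(b - 7)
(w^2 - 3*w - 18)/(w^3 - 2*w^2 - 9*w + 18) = (w - 6)/(w^2 - 5*w + 6)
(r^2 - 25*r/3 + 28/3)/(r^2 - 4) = (3*r^2 - 25*r + 28)/(3*(r^2 - 4))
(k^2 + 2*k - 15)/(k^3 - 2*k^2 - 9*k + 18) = (k + 5)/(k^2 + k - 6)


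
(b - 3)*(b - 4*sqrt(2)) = b^2 - 4*sqrt(2)*b - 3*b + 12*sqrt(2)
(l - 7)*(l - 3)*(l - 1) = l^3 - 11*l^2 + 31*l - 21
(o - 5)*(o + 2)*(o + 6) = o^3 + 3*o^2 - 28*o - 60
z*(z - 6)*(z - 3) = z^3 - 9*z^2 + 18*z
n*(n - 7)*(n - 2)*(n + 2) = n^4 - 7*n^3 - 4*n^2 + 28*n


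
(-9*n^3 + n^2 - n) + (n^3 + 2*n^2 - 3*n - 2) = -8*n^3 + 3*n^2 - 4*n - 2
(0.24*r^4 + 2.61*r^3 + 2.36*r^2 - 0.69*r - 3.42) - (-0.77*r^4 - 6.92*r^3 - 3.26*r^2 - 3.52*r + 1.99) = 1.01*r^4 + 9.53*r^3 + 5.62*r^2 + 2.83*r - 5.41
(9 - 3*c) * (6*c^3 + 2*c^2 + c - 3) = -18*c^4 + 48*c^3 + 15*c^2 + 18*c - 27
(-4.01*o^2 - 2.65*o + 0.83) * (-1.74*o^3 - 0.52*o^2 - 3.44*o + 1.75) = 6.9774*o^5 + 6.6962*o^4 + 13.7282*o^3 + 1.6669*o^2 - 7.4927*o + 1.4525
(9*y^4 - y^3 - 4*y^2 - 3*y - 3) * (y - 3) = 9*y^5 - 28*y^4 - y^3 + 9*y^2 + 6*y + 9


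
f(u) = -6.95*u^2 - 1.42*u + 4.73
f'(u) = -13.9*u - 1.42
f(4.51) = -143.04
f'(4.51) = -64.11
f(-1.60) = -10.79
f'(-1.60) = 20.82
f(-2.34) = -30.00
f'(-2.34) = 31.11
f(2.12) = -29.52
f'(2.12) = -30.89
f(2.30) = -35.30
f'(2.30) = -33.39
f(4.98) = -174.70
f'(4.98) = -70.64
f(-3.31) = -66.71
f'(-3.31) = 44.59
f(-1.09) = -1.98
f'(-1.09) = 13.73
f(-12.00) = -979.03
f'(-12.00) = 165.38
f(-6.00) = -236.95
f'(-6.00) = 81.98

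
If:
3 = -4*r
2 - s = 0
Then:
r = -3/4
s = 2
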